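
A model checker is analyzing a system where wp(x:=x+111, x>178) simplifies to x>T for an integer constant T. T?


Formula: wp(x:=E, P) = P[E/x] (substitute E for x in postcondition)
Step 1: Postcondition: x>178
Step 2: Substitute x+111 for x: x+111>178
Step 3: Solve for x: x > 178-111 = 67

67


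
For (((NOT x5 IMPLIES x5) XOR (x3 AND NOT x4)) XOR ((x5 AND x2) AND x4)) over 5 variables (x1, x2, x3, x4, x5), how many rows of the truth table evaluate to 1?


Formula: (((NOT x5 IMPLIES x5) XOR (x3 AND NOT x4)) XOR ((x5 AND x2) AND x4)) over 5 vars (32 rows)
Evaluate each row (x1, x2, x3, x4, x5 as bits, MSB first):
  row 0 [00000]: (((NOT 0 IMPLIES 0) XOR (0 AND NOT 0)) XOR ((0 AND 0) AND 0)) -> 0
  row 1 [00001]: (((NOT 1 IMPLIES 1) XOR (0 AND NOT 0)) XOR ((1 AND 0) AND 0)) -> 1
  row 2 [00010]: (((NOT 0 IMPLIES 0) XOR (0 AND NOT 1)) XOR ((0 AND 0) AND 1)) -> 0
  row 3 [00011]: (((NOT 1 IMPLIES 1) XOR (0 AND NOT 1)) XOR ((1 AND 0) AND 1)) -> 1
  row 4 [00100]: (((NOT 0 IMPLIES 0) XOR (1 AND NOT 0)) XOR ((0 AND 0) AND 0)) -> 1
  row 5 [00101]: (((NOT 1 IMPLIES 1) XOR (1 AND NOT 0)) XOR ((1 AND 0) AND 0)) -> 0
  row 6 [00110]: (((NOT 0 IMPLIES 0) XOR (1 AND NOT 1)) XOR ((0 AND 0) AND 1)) -> 0
  row 7 [00111]: (((NOT 1 IMPLIES 1) XOR (1 AND NOT 1)) XOR ((1 AND 0) AND 1)) -> 1
  row 8 [01000]: (((NOT 0 IMPLIES 0) XOR (0 AND NOT 0)) XOR ((0 AND 1) AND 0)) -> 0
  row 9 [01001]: (((NOT 1 IMPLIES 1) XOR (0 AND NOT 0)) XOR ((1 AND 1) AND 0)) -> 1
  row 10 [01010]: (((NOT 0 IMPLIES 0) XOR (0 AND NOT 1)) XOR ((0 AND 1) AND 1)) -> 0
  row 11 [01011]: (((NOT 1 IMPLIES 1) XOR (0 AND NOT 1)) XOR ((1 AND 1) AND 1)) -> 0
  row 12 [01100]: (((NOT 0 IMPLIES 0) XOR (1 AND NOT 0)) XOR ((0 AND 1) AND 0)) -> 1
  row 13 [01101]: (((NOT 1 IMPLIES 1) XOR (1 AND NOT 0)) XOR ((1 AND 1) AND 0)) -> 0
  row 14 [01110]: (((NOT 0 IMPLIES 0) XOR (1 AND NOT 1)) XOR ((0 AND 1) AND 1)) -> 0
  row 15 [01111]: (((NOT 1 IMPLIES 1) XOR (1 AND NOT 1)) XOR ((1 AND 1) AND 1)) -> 0
  row 16 [10000]: (((NOT 0 IMPLIES 0) XOR (0 AND NOT 0)) XOR ((0 AND 0) AND 0)) -> 0
  row 17 [10001]: (((NOT 1 IMPLIES 1) XOR (0 AND NOT 0)) XOR ((1 AND 0) AND 0)) -> 1
  row 18 [10010]: (((NOT 0 IMPLIES 0) XOR (0 AND NOT 1)) XOR ((0 AND 0) AND 1)) -> 0
  row 19 [10011]: (((NOT 1 IMPLIES 1) XOR (0 AND NOT 1)) XOR ((1 AND 0) AND 1)) -> 1
  row 20 [10100]: (((NOT 0 IMPLIES 0) XOR (1 AND NOT 0)) XOR ((0 AND 0) AND 0)) -> 1
  row 21 [10101]: (((NOT 1 IMPLIES 1) XOR (1 AND NOT 0)) XOR ((1 AND 0) AND 0)) -> 0
  row 22 [10110]: (((NOT 0 IMPLIES 0) XOR (1 AND NOT 1)) XOR ((0 AND 0) AND 1)) -> 0
  row 23 [10111]: (((NOT 1 IMPLIES 1) XOR (1 AND NOT 1)) XOR ((1 AND 0) AND 1)) -> 1
  row 24 [11000]: (((NOT 0 IMPLIES 0) XOR (0 AND NOT 0)) XOR ((0 AND 1) AND 0)) -> 0
  row 25 [11001]: (((NOT 1 IMPLIES 1) XOR (0 AND NOT 0)) XOR ((1 AND 1) AND 0)) -> 1
  row 26 [11010]: (((NOT 0 IMPLIES 0) XOR (0 AND NOT 1)) XOR ((0 AND 1) AND 1)) -> 0
  row 27 [11011]: (((NOT 1 IMPLIES 1) XOR (0 AND NOT 1)) XOR ((1 AND 1) AND 1)) -> 0
  row 28 [11100]: (((NOT 0 IMPLIES 0) XOR (1 AND NOT 0)) XOR ((0 AND 1) AND 0)) -> 1
  row 29 [11101]: (((NOT 1 IMPLIES 1) XOR (1 AND NOT 0)) XOR ((1 AND 1) AND 0)) -> 0
  row 30 [11110]: (((NOT 0 IMPLIES 0) XOR (1 AND NOT 1)) XOR ((0 AND 1) AND 1)) -> 0
  row 31 [11111]: (((NOT 1 IMPLIES 1) XOR (1 AND NOT 1)) XOR ((1 AND 1) AND 1)) -> 0
Full result column, 8 rows per line (x1,x2 fixed per line; x3,x4,x5 runs 000..111 left to right):
  rows 0-7 [x1,x2=00]: 01011001  (ones: 4)
  rows 8-15 [x1,x2=01]: 01001000  (ones: 2)
  rows 16-23 [x1,x2=10]: 01011001  (ones: 4)
  rows 24-31 [x1,x2=11]: 01001000  (ones: 2)
Count of 1-rows = 4+2+4+2 = 12

12


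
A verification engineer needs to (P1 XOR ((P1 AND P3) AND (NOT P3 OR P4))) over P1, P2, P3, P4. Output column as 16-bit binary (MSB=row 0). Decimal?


Formula: (P1 XOR ((P1 AND P3) AND (NOT P3 OR P4))) over P1, P2, P3, P4 (16 rows)
Evaluate each row (bits = P1,P2,P3,P4, MSB first):
  row 0 [0000]: (0 XOR ((0 AND 0) AND (NOT 0 OR 0))) -> 0
  row 1 [0001]: (0 XOR ((0 AND 0) AND (NOT 0 OR 1))) -> 0
  row 2 [0010]: (0 XOR ((0 AND 1) AND (NOT 1 OR 0))) -> 0
  row 3 [0011]: (0 XOR ((0 AND 1) AND (NOT 1 OR 1))) -> 0
  row 4 [0100]: (0 XOR ((0 AND 0) AND (NOT 0 OR 0))) -> 0
  row 5 [0101]: (0 XOR ((0 AND 0) AND (NOT 0 OR 1))) -> 0
  row 6 [0110]: (0 XOR ((0 AND 1) AND (NOT 1 OR 0))) -> 0
  row 7 [0111]: (0 XOR ((0 AND 1) AND (NOT 1 OR 1))) -> 0
  row 8 [1000]: (1 XOR ((1 AND 0) AND (NOT 0 OR 0))) -> 1
  row 9 [1001]: (1 XOR ((1 AND 0) AND (NOT 0 OR 1))) -> 1
  row 10 [1010]: (1 XOR ((1 AND 1) AND (NOT 1 OR 0))) -> 1
  row 11 [1011]: (1 XOR ((1 AND 1) AND (NOT 1 OR 1))) -> 0
  row 12 [1100]: (1 XOR ((1 AND 0) AND (NOT 0 OR 0))) -> 1
  row 13 [1101]: (1 XOR ((1 AND 0) AND (NOT 0 OR 1))) -> 1
  row 14 [1110]: (1 XOR ((1 AND 1) AND (NOT 1 OR 0))) -> 1
  row 15 [1111]: (1 XOR ((1 AND 1) AND (NOT 1 OR 1))) -> 0
Full result column, 4 rows per line (P1,P2 fixed per line; P3,P4 runs 00..11 left to right):
  rows 0-3 [P1,P2=00]: 0000  = hex 0
  rows 4-7 [P1,P2=01]: 0000  = hex 0
  rows 8-11 [P1,P2=10]: 1110  = hex E
  rows 12-15 [P1,P2=11]: 1110  = hex E
Output column (row 0 .. row 15) = 0000000011101110
Output column grouped in 4s = 0000 0000 1110 1110 = 0x00EE
Convert to decimal digit by digit (value = value*16 + digit):
  0 -> 0
  0*16 + 0 = 0
  0*16 + 14 (E) = 14
  14*16 + 14 (E) = 238
Decimal = 238

238


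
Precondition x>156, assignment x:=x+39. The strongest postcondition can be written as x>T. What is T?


Formula: sp(P, x:=E) = exists old_x. (x = E[old_x/x]) AND P[old_x/x] (old_x is the value of x before the assignment; eliminate old_x by solving x = E[old_x/x] for old_x)
Step 1: Precondition P: x>156, i.e. old_x > 156
Step 2: Assignment gives x = old_x + 39, so old_x = x - 39
Step 3: Substitute into P: x - 39 > 156
Step 4: Simplify: x > 156+39 = 195

195


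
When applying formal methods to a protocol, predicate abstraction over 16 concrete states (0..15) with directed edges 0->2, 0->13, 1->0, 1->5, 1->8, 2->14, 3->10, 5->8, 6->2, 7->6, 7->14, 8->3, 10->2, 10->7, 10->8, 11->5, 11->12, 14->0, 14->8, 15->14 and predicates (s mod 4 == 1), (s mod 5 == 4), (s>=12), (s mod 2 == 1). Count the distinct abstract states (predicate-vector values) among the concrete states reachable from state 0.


BFS from 0:
Concrete reachable: {0, 2, 3, 6, 7, 8, 10, 13, 14}
Abstract via predicates (s mod 4 == 1), (s mod 5 == 4), (s>=12), (s mod 2 == 1):
  (0,0,0,0) <- {0, 2, 6, 8, 10}
  (0,0,0,1) <- {3, 7}
  (0,1,1,0) <- {14}
  (1,0,1,1) <- {13}
Distinct abstract states = 4

4


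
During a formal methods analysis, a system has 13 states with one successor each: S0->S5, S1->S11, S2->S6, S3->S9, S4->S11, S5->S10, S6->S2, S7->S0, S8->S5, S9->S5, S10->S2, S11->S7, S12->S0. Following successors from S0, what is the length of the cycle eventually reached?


Trace from S0 until a state repeats:
  S0 -> S5 -> S10 -> S2 -> S6 -> S2
S2 first seen at step 3, revisited at step 5.
Cycle length = 5 - 3 = 2

2


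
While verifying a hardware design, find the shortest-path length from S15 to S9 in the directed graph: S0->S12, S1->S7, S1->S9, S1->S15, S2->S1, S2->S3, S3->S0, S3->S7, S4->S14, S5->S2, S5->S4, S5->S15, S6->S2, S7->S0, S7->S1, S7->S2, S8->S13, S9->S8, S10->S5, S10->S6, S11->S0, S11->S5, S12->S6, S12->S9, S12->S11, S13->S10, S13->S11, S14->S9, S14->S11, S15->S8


BFS layer-by-layer from S15:
  dist 0: {S15}
  dist 1: {S8}
  dist 2: {S13}
  dist 3: {S10, S11}
  dist 4: {S0, S5, S6}
  dist 5: {S2, S4, S12}
  dist 6: {S1, S3, S9, S14}
  -> S9 reached at distance 6
Shortest path length = 6

6


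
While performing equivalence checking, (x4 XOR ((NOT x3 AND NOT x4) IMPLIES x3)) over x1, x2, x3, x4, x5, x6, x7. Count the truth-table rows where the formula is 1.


Formula: (x4 XOR ((NOT x3 AND NOT x4) IMPLIES x3)) over 7 vars (128 rows)
Evaluate each row (x1, x2, x3, x4, x5, x6, x7 as bits, MSB first):
  row 0 [0000000]: (0 XOR ((NOT 0 AND NOT 0) IMPLIES 0)) -> 0
  row 1 [0000001]: (0 XOR ((NOT 0 AND NOT 0) IMPLIES 0)) -> 0
  row 2 [0000010]: (0 XOR ((NOT 0 AND NOT 0) IMPLIES 0)) -> 0
  row 3 [0000011]: (0 XOR ((NOT 0 AND NOT 0) IMPLIES 0)) -> 0
  row 4 [0000100]: (0 XOR ((NOT 0 AND NOT 0) IMPLIES 0)) -> 0
  (every remaining row is evaluated the same way; all 128 results are listed next)
Full result column, 8 rows per line (x1,x2,x3,x4 fixed per line; x5,x6,x7 runs 000..111 left to right):
  rows 0-7 [x1,x2,x3,x4=0000]: 00000000  (ones: 0)
  rows 8-15 [x1,x2,x3,x4=0001]: 00000000  (ones: 0)
  rows 16-23 [x1,x2,x3,x4=0010]: 11111111  (ones: 8)
  rows 24-31 [x1,x2,x3,x4=0011]: 00000000  (ones: 0)
  rows 32-39 [x1,x2,x3,x4=0100]: 00000000  (ones: 0)
  rows 40-47 [x1,x2,x3,x4=0101]: 00000000  (ones: 0)
  rows 48-55 [x1,x2,x3,x4=0110]: 11111111  (ones: 8)
  rows 56-63 [x1,x2,x3,x4=0111]: 00000000  (ones: 0)
  rows 64-71 [x1,x2,x3,x4=1000]: 00000000  (ones: 0)
  rows 72-79 [x1,x2,x3,x4=1001]: 00000000  (ones: 0)
  rows 80-87 [x1,x2,x3,x4=1010]: 11111111  (ones: 8)
  rows 88-95 [x1,x2,x3,x4=1011]: 00000000  (ones: 0)
  rows 96-103 [x1,x2,x3,x4=1100]: 00000000  (ones: 0)
  rows 104-111 [x1,x2,x3,x4=1101]: 00000000  (ones: 0)
  rows 112-119 [x1,x2,x3,x4=1110]: 11111111  (ones: 8)
  rows 120-127 [x1,x2,x3,x4=1111]: 00000000  (ones: 0)
Count of 1-rows = 0+0+8+0+0+0+8+0+0+0+8+0+0+0+8+0 = 32

32


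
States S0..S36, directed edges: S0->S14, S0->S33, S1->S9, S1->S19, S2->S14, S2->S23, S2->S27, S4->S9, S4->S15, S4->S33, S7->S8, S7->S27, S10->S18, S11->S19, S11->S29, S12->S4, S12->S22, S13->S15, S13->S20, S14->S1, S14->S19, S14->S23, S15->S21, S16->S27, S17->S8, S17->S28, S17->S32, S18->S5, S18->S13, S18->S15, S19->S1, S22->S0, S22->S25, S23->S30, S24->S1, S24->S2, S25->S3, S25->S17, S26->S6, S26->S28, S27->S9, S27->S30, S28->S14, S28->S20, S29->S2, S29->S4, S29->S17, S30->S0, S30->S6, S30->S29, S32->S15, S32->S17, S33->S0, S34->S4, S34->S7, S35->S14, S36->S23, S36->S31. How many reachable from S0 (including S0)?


BFS from S0:
  layer 0: {S0}
  layer 1: {S14, S33}
  layer 2: {S1, S19, S23}
  layer 3: {S9, S30}
  layer 4: {S6, S29}
  layer 5: {S2, S4, S17}
  layer 6: {S8, S15, S27, S28, S32}
  layer 7: {S20, S21}
Reachable set: {S0, S1, S2, S4, S6, S8, S9, S14, S15, S17, S19, S20, S21, S23, S27, S28, S29, S30, S32, S33}
Count = 20

20


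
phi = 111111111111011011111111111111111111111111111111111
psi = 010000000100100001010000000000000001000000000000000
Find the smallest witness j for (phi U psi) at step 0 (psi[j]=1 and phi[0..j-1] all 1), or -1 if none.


(phi U psi) at 0: need smallest j with psi[j]=1 and phi[i]=1 for all i in [0,j).
Scan from step 0:
  step 0: phi=1, psi=0 -> continue
  step 1: psi=1 and phi held for [0,1) -> witness found
Witness step = 1

1


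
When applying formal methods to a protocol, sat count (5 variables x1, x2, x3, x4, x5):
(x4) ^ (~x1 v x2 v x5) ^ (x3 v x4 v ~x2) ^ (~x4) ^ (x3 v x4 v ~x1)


CNF with 5 clauses over 5 vars (32 assignments).
An assignment satisfies CNF iff every clause has >=1 true literal.
Check each row (bits = x1,x2,x3,x4,x5; clause T/F shown):
  row 0 [00000]: clauses=FTTTT -> 0
  row 1 [00001]: clauses=FTTTT -> 0
  row 2 [00010]: clauses=TTTFT -> 0
  row 3 [00011]: clauses=TTTFT -> 0
  row 4 [00100]: clauses=FTTTT -> 0
  row 5 [00101]: clauses=FTTTT -> 0
  row 6 [00110]: clauses=TTTFT -> 0
  row 7 [00111]: clauses=TTTFT -> 0
  row 8 [01000]: clauses=FTFTT -> 0
  row 9 [01001]: clauses=FTFTT -> 0
  row 10 [01010]: clauses=TTTFT -> 0
  row 11 [01011]: clauses=TTTFT -> 0
  row 12 [01100]: clauses=FTTTT -> 0
  row 13 [01101]: clauses=FTTTT -> 0
  row 14 [01110]: clauses=TTTFT -> 0
  row 15 [01111]: clauses=TTTFT -> 0
  row 16 [10000]: clauses=FFTTF -> 0
  row 17 [10001]: clauses=FTTTF -> 0
  row 18 [10010]: clauses=TFTFT -> 0
  row 19 [10011]: clauses=TTTFT -> 0
  row 20 [10100]: clauses=FFTTT -> 0
  row 21 [10101]: clauses=FTTTT -> 0
  row 22 [10110]: clauses=TFTFT -> 0
  row 23 [10111]: clauses=TTTFT -> 0
  row 24 [11000]: clauses=FTFTF -> 0
  row 25 [11001]: clauses=FTFTF -> 0
  row 26 [11010]: clauses=TTTFT -> 0
  row 27 [11011]: clauses=TTTFT -> 0
  row 28 [11100]: clauses=FTTTT -> 0
  row 29 [11101]: clauses=FTTTT -> 0
  row 30 [11110]: clauses=TTTFT -> 0
  row 31 [11111]: clauses=TTTFT -> 0
Full result column, 8 rows per line (x1,x2 fixed per line; x3,x4,x5 runs 000..111 left to right):
  rows 0-7 [x1,x2=00]: 00000000  (ones: 0)
  rows 8-15 [x1,x2=01]: 00000000  (ones: 0)
  rows 16-23 [x1,x2=10]: 00000000  (ones: 0)
  rows 24-31 [x1,x2=11]: 00000000  (ones: 0)
Satisfying assignments = 0+0+0+0 = 0

0


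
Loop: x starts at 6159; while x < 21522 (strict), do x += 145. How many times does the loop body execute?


Step 1: x goes from 6159 toward 21522 by 145; the body runs while x<21522, so iterations = ceil((bound-start)/step)
Step 2: Distance=15363
Step 3: ceil(15363/145)=106

106


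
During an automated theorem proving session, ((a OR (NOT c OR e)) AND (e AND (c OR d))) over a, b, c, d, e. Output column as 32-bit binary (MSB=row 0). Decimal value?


Formula: ((a OR (NOT c OR e)) AND (e AND (c OR d))) over a, b, c, d, e (32 rows)
Evaluate each row (bits = a,b,c,d,e, MSB first):
  row 0 [00000]: ((0 OR (NOT 0 OR 0)) AND (0 AND (0 OR 0))) -> 0
  row 1 [00001]: ((0 OR (NOT 0 OR 1)) AND (1 AND (0 OR 0))) -> 0
  row 2 [00010]: ((0 OR (NOT 0 OR 0)) AND (0 AND (0 OR 1))) -> 0
  row 3 [00011]: ((0 OR (NOT 0 OR 1)) AND (1 AND (0 OR 1))) -> 1
  row 4 [00100]: ((0 OR (NOT 1 OR 0)) AND (0 AND (1 OR 0))) -> 0
  row 5 [00101]: ((0 OR (NOT 1 OR 1)) AND (1 AND (1 OR 0))) -> 1
  row 6 [00110]: ((0 OR (NOT 1 OR 0)) AND (0 AND (1 OR 1))) -> 0
  row 7 [00111]: ((0 OR (NOT 1 OR 1)) AND (1 AND (1 OR 1))) -> 1
  row 8 [01000]: ((0 OR (NOT 0 OR 0)) AND (0 AND (0 OR 0))) -> 0
  row 9 [01001]: ((0 OR (NOT 0 OR 1)) AND (1 AND (0 OR 0))) -> 0
  row 10 [01010]: ((0 OR (NOT 0 OR 0)) AND (0 AND (0 OR 1))) -> 0
  row 11 [01011]: ((0 OR (NOT 0 OR 1)) AND (1 AND (0 OR 1))) -> 1
  row 12 [01100]: ((0 OR (NOT 1 OR 0)) AND (0 AND (1 OR 0))) -> 0
  row 13 [01101]: ((0 OR (NOT 1 OR 1)) AND (1 AND (1 OR 0))) -> 1
  row 14 [01110]: ((0 OR (NOT 1 OR 0)) AND (0 AND (1 OR 1))) -> 0
  row 15 [01111]: ((0 OR (NOT 1 OR 1)) AND (1 AND (1 OR 1))) -> 1
  row 16 [10000]: ((1 OR (NOT 0 OR 0)) AND (0 AND (0 OR 0))) -> 0
  row 17 [10001]: ((1 OR (NOT 0 OR 1)) AND (1 AND (0 OR 0))) -> 0
  row 18 [10010]: ((1 OR (NOT 0 OR 0)) AND (0 AND (0 OR 1))) -> 0
  row 19 [10011]: ((1 OR (NOT 0 OR 1)) AND (1 AND (0 OR 1))) -> 1
  row 20 [10100]: ((1 OR (NOT 1 OR 0)) AND (0 AND (1 OR 0))) -> 0
  row 21 [10101]: ((1 OR (NOT 1 OR 1)) AND (1 AND (1 OR 0))) -> 1
  row 22 [10110]: ((1 OR (NOT 1 OR 0)) AND (0 AND (1 OR 1))) -> 0
  row 23 [10111]: ((1 OR (NOT 1 OR 1)) AND (1 AND (1 OR 1))) -> 1
  row 24 [11000]: ((1 OR (NOT 0 OR 0)) AND (0 AND (0 OR 0))) -> 0
  row 25 [11001]: ((1 OR (NOT 0 OR 1)) AND (1 AND (0 OR 0))) -> 0
  row 26 [11010]: ((1 OR (NOT 0 OR 0)) AND (0 AND (0 OR 1))) -> 0
  row 27 [11011]: ((1 OR (NOT 0 OR 1)) AND (1 AND (0 OR 1))) -> 1
  row 28 [11100]: ((1 OR (NOT 1 OR 0)) AND (0 AND (1 OR 0))) -> 0
  row 29 [11101]: ((1 OR (NOT 1 OR 1)) AND (1 AND (1 OR 0))) -> 1
  row 30 [11110]: ((1 OR (NOT 1 OR 0)) AND (0 AND (1 OR 1))) -> 0
  row 31 [11111]: ((1 OR (NOT 1 OR 1)) AND (1 AND (1 OR 1))) -> 1
Full result column, 4 rows per line (a,b,c fixed per line; d,e runs 00..11 left to right):
  rows 0-3 [a,b,c=000]: 0001  = hex 1
  rows 4-7 [a,b,c=001]: 0101  = hex 5
  rows 8-11 [a,b,c=010]: 0001  = hex 1
  rows 12-15 [a,b,c=011]: 0101  = hex 5
  rows 16-19 [a,b,c=100]: 0001  = hex 1
  rows 20-23 [a,b,c=101]: 0101  = hex 5
  rows 24-27 [a,b,c=110]: 0001  = hex 1
  rows 28-31 [a,b,c=111]: 0101  = hex 5
Output column (row 0 .. row 31) = 00010101000101010001010100010101
Output column grouped in 4s = 0001 0101 0001 0101 0001 0101 0001 0101 = 0x15151515
Convert to decimal digit by digit (value = value*16 + digit):
  1 -> 1
  1*16 + 5 = 21
  21*16 + 1 = 337
  337*16 + 5 = 5397
  5397*16 + 1 = 86353
  86353*16 + 5 = 1381653
  1381653*16 + 1 = 22106449
  22106449*16 + 5 = 353703189
Decimal = 353703189

353703189


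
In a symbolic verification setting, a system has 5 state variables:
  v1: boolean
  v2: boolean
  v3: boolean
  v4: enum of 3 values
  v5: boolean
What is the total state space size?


State space = product of domain sizes of all variables.
Domain sizes:
  v1 (boolean): 2
  v2 (boolean): 2
  v3 (boolean): 2
  v4 (enum of 3 values): 3
  v5 (boolean): 2
Product = 2 * 2 * 2 * 3 * 2 = 48

48


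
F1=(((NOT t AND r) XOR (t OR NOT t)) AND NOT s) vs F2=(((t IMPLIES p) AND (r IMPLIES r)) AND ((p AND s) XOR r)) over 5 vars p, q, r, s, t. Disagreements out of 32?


F1 = (((NOT t AND r) XOR (t OR NOT t)) AND NOT s)
F2 = (((t IMPLIES p) AND (r IMPLIES r)) AND ((p AND s) XOR r))
Evaluate both on each of 32 rows (bits = p,q,r,s,t):
  row 0 [00000]: F1=1 F2=0 (differ) -> 1
  row 1 [00001]: F1=1 F2=0 (differ) -> 1
  row 2 [00010]: F1=0 F2=0 -> 0
  row 3 [00011]: F1=0 F2=0 -> 0
  row 4 [00100]: F1=0 F2=1 (differ) -> 1
  row 5 [00101]: F1=1 F2=0 (differ) -> 1
  row 6 [00110]: F1=0 F2=1 (differ) -> 1
  row 7 [00111]: F1=0 F2=0 -> 0
  row 8 [01000]: F1=1 F2=0 (differ) -> 1
  row 9 [01001]: F1=1 F2=0 (differ) -> 1
  row 10 [01010]: F1=0 F2=0 -> 0
  row 11 [01011]: F1=0 F2=0 -> 0
  row 12 [01100]: F1=0 F2=1 (differ) -> 1
  row 13 [01101]: F1=1 F2=0 (differ) -> 1
  row 14 [01110]: F1=0 F2=1 (differ) -> 1
  row 15 [01111]: F1=0 F2=0 -> 0
  row 16 [10000]: F1=1 F2=0 (differ) -> 1
  row 17 [10001]: F1=1 F2=0 (differ) -> 1
  row 18 [10010]: F1=0 F2=1 (differ) -> 1
  row 19 [10011]: F1=0 F2=1 (differ) -> 1
  row 20 [10100]: F1=0 F2=1 (differ) -> 1
  row 21 [10101]: F1=1 F2=1 -> 0
  row 22 [10110]: F1=0 F2=0 -> 0
  row 23 [10111]: F1=0 F2=0 -> 0
  row 24 [11000]: F1=1 F2=0 (differ) -> 1
  row 25 [11001]: F1=1 F2=0 (differ) -> 1
  row 26 [11010]: F1=0 F2=1 (differ) -> 1
  row 27 [11011]: F1=0 F2=1 (differ) -> 1
  row 28 [11100]: F1=0 F2=1 (differ) -> 1
  row 29 [11101]: F1=1 F2=1 -> 0
  row 30 [11110]: F1=0 F2=0 -> 0
  row 31 [11111]: F1=0 F2=0 -> 0
Full result column, 8 rows per line (p,q fixed per line; r,s,t runs 000..111 left to right):
  rows 0-7 [p,q=00]: 11001110  (ones: 5)
  rows 8-15 [p,q=01]: 11001110  (ones: 5)
  rows 16-23 [p,q=10]: 11111000  (ones: 5)
  rows 24-31 [p,q=11]: 11111000  (ones: 5)
Disagreements = 5+5+5+5 = 20

20


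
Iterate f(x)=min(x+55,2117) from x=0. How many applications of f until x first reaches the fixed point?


Step 1: x=0, cap=2117, increment=55
Step 2: x grows by 55 each step until capped at 2117; fixed point is x=2117
Step 3: iterations = ceil(2117/55) = 39

39


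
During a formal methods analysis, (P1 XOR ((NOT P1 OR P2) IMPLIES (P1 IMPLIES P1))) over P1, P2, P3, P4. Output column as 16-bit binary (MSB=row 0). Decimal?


Formula: (P1 XOR ((NOT P1 OR P2) IMPLIES (P1 IMPLIES P1))) over P1, P2, P3, P4 (16 rows)
Evaluate each row (bits = P1,P2,P3,P4, MSB first):
  row 0 [0000]: (0 XOR ((NOT 0 OR 0) IMPLIES (0 IMPLIES 0))) -> 1
  row 1 [0001]: (0 XOR ((NOT 0 OR 0) IMPLIES (0 IMPLIES 0))) -> 1
  row 2 [0010]: (0 XOR ((NOT 0 OR 0) IMPLIES (0 IMPLIES 0))) -> 1
  row 3 [0011]: (0 XOR ((NOT 0 OR 0) IMPLIES (0 IMPLIES 0))) -> 1
  row 4 [0100]: (0 XOR ((NOT 0 OR 1) IMPLIES (0 IMPLIES 0))) -> 1
  row 5 [0101]: (0 XOR ((NOT 0 OR 1) IMPLIES (0 IMPLIES 0))) -> 1
  row 6 [0110]: (0 XOR ((NOT 0 OR 1) IMPLIES (0 IMPLIES 0))) -> 1
  row 7 [0111]: (0 XOR ((NOT 0 OR 1) IMPLIES (0 IMPLIES 0))) -> 1
  row 8 [1000]: (1 XOR ((NOT 1 OR 0) IMPLIES (1 IMPLIES 1))) -> 0
  row 9 [1001]: (1 XOR ((NOT 1 OR 0) IMPLIES (1 IMPLIES 1))) -> 0
  row 10 [1010]: (1 XOR ((NOT 1 OR 0) IMPLIES (1 IMPLIES 1))) -> 0
  row 11 [1011]: (1 XOR ((NOT 1 OR 0) IMPLIES (1 IMPLIES 1))) -> 0
  row 12 [1100]: (1 XOR ((NOT 1 OR 1) IMPLIES (1 IMPLIES 1))) -> 0
  row 13 [1101]: (1 XOR ((NOT 1 OR 1) IMPLIES (1 IMPLIES 1))) -> 0
  row 14 [1110]: (1 XOR ((NOT 1 OR 1) IMPLIES (1 IMPLIES 1))) -> 0
  row 15 [1111]: (1 XOR ((NOT 1 OR 1) IMPLIES (1 IMPLIES 1))) -> 0
Full result column, 4 rows per line (P1,P2 fixed per line; P3,P4 runs 00..11 left to right):
  rows 0-3 [P1,P2=00]: 1111  = hex F
  rows 4-7 [P1,P2=01]: 1111  = hex F
  rows 8-11 [P1,P2=10]: 0000  = hex 0
  rows 12-15 [P1,P2=11]: 0000  = hex 0
Output column (row 0 .. row 15) = 1111111100000000
Output column grouped in 4s = 1111 1111 0000 0000 = 0xFF00
Convert to decimal digit by digit (value = value*16 + digit):
  F -> 15
  15*16 + 15 (F) = 255
  255*16 + 0 = 4080
  4080*16 + 0 = 65280
Decimal = 65280

65280


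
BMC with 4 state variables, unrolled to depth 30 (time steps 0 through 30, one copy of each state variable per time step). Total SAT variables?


BMC unrolls to depth k, creating one copy of each state var for steps 0..k.
Step count = 30 + 1 = 31 (steps 0 through 30)
Vars per step = 4
Total = 4 * 31 = 124

124


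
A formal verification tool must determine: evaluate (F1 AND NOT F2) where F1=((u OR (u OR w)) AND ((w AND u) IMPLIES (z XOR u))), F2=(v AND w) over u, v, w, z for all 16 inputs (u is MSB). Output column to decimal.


F1 = ((u OR (u OR w)) AND ((w AND u) IMPLIES (z XOR u)))
F2 = (v AND w)
Counterexample to F1=>F2 is where F1=1 and F2=0.
Evaluate each row (bits = u,v,w,z, MSB first):
  row 0 [0000]: F1=0 F2=0 -> F1&~F2 -> 0
  row 1 [0001]: F1=0 F2=0 -> F1&~F2 -> 0
  row 2 [0010]: F1=1 F2=0 -> F1&~F2 -> 1
  row 3 [0011]: F1=1 F2=0 -> F1&~F2 -> 1
  row 4 [0100]: F1=0 F2=0 -> F1&~F2 -> 0
  row 5 [0101]: F1=0 F2=0 -> F1&~F2 -> 0
  row 6 [0110]: F1=1 F2=1 -> F1&~F2 -> 0
  row 7 [0111]: F1=1 F2=1 -> F1&~F2 -> 0
  row 8 [1000]: F1=1 F2=0 -> F1&~F2 -> 1
  row 9 [1001]: F1=1 F2=0 -> F1&~F2 -> 1
  row 10 [1010]: F1=1 F2=0 -> F1&~F2 -> 1
  row 11 [1011]: F1=0 F2=0 -> F1&~F2 -> 0
  row 12 [1100]: F1=1 F2=0 -> F1&~F2 -> 1
  row 13 [1101]: F1=1 F2=0 -> F1&~F2 -> 1
  row 14 [1110]: F1=1 F2=1 -> F1&~F2 -> 0
  row 15 [1111]: F1=0 F2=1 -> F1&~F2 -> 0
Full result column, 4 rows per line (u,v fixed per line; w,z runs 00..11 left to right):
  rows 0-3 [u,v=00]: 0011  = hex 3
  rows 4-7 [u,v=01]: 0000  = hex 0
  rows 8-11 [u,v=10]: 1110  = hex E
  rows 12-15 [u,v=11]: 1100  = hex C
Counterexample vector (row 0 .. row 15) = 0011000011101100
Output column grouped in 4s = 0011 0000 1110 1100 = 0x30EC
Convert to decimal digit by digit (value = value*16 + digit):
  3 -> 3
  3*16 + 0 = 48
  48*16 + 14 (E) = 782
  782*16 + 12 (C) = 12524
Decimal = 12524

12524


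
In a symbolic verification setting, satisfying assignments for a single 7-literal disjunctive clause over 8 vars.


Step 1: Total=2^8=256
Step 2: Unsat when all 7 false: 2^1=2
Step 3: Sat=256-2=254

254


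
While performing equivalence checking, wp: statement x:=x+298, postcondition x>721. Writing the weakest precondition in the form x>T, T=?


Formula: wp(x:=E, P) = P[E/x] (substitute E for x in postcondition)
Step 1: Postcondition: x>721
Step 2: Substitute x+298 for x: x+298>721
Step 3: Solve for x: x > 721-298 = 423

423


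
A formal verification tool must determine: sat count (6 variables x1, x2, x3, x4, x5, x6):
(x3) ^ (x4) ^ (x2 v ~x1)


CNF with 3 clauses over 6 vars (64 assignments).
An assignment satisfies CNF iff every clause has >=1 true literal.
Check each row (bits = x1,x2,x3,x4,x5,x6; clause T/F shown):
  row 0 [000000]: clauses=FFT -> 0
  row 1 [000001]: clauses=FFT -> 0
  row 2 [000010]: clauses=FFT -> 0
  row 3 [000011]: clauses=FFT -> 0
  row 4 [000100]: clauses=FTT -> 0
  (every remaining row is evaluated the same way; all 64 results are listed next)
Full result column, 8 rows per line (x1,x2,x3 fixed per line; x4,x5,x6 runs 000..111 left to right):
  rows 0-7 [x1,x2,x3=000]: 00000000  (ones: 0)
  rows 8-15 [x1,x2,x3=001]: 00001111  (ones: 4)
  rows 16-23 [x1,x2,x3=010]: 00000000  (ones: 0)
  rows 24-31 [x1,x2,x3=011]: 00001111  (ones: 4)
  rows 32-39 [x1,x2,x3=100]: 00000000  (ones: 0)
  rows 40-47 [x1,x2,x3=101]: 00000000  (ones: 0)
  rows 48-55 [x1,x2,x3=110]: 00000000  (ones: 0)
  rows 56-63 [x1,x2,x3=111]: 00001111  (ones: 4)
Satisfying assignments = 0+4+0+4+0+0+0+4 = 12

12


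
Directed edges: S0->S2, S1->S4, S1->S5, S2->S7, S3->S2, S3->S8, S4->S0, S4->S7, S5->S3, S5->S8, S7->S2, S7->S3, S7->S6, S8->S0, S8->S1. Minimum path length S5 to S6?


BFS layer-by-layer from S5:
  dist 0: {S5}
  dist 1: {S3, S8}
  dist 2: {S0, S1, S2}
  dist 3: {S4, S7}
  dist 4: {S6}
  -> S6 reached at distance 4
Shortest path length = 4

4


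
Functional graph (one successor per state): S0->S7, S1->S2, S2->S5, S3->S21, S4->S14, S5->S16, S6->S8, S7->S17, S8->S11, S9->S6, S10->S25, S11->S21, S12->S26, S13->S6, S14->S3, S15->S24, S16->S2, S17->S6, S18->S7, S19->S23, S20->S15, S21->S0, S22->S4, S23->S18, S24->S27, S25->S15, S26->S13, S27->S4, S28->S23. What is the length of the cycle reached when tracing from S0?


Trace from S0 until a state repeats:
  S0 -> S7 -> S17 -> S6 -> S8 -> S11 -> S21 -> S0
S0 first seen at step 0, revisited at step 7.
Cycle length = 7 - 0 = 7

7


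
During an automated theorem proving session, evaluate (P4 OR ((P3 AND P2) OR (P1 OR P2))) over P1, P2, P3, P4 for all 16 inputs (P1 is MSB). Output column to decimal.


Formula: (P4 OR ((P3 AND P2) OR (P1 OR P2))) over P1, P2, P3, P4 (16 rows)
Evaluate each row (bits = P1,P2,P3,P4, MSB first):
  row 0 [0000]: (0 OR ((0 AND 0) OR (0 OR 0))) -> 0
  row 1 [0001]: (1 OR ((0 AND 0) OR (0 OR 0))) -> 1
  row 2 [0010]: (0 OR ((1 AND 0) OR (0 OR 0))) -> 0
  row 3 [0011]: (1 OR ((1 AND 0) OR (0 OR 0))) -> 1
  row 4 [0100]: (0 OR ((0 AND 1) OR (0 OR 1))) -> 1
  row 5 [0101]: (1 OR ((0 AND 1) OR (0 OR 1))) -> 1
  row 6 [0110]: (0 OR ((1 AND 1) OR (0 OR 1))) -> 1
  row 7 [0111]: (1 OR ((1 AND 1) OR (0 OR 1))) -> 1
  row 8 [1000]: (0 OR ((0 AND 0) OR (1 OR 0))) -> 1
  row 9 [1001]: (1 OR ((0 AND 0) OR (1 OR 0))) -> 1
  row 10 [1010]: (0 OR ((1 AND 0) OR (1 OR 0))) -> 1
  row 11 [1011]: (1 OR ((1 AND 0) OR (1 OR 0))) -> 1
  row 12 [1100]: (0 OR ((0 AND 1) OR (1 OR 1))) -> 1
  row 13 [1101]: (1 OR ((0 AND 1) OR (1 OR 1))) -> 1
  row 14 [1110]: (0 OR ((1 AND 1) OR (1 OR 1))) -> 1
  row 15 [1111]: (1 OR ((1 AND 1) OR (1 OR 1))) -> 1
Full result column, 4 rows per line (P1,P2 fixed per line; P3,P4 runs 00..11 left to right):
  rows 0-3 [P1,P2=00]: 0101  = hex 5
  rows 4-7 [P1,P2=01]: 1111  = hex F
  rows 8-11 [P1,P2=10]: 1111  = hex F
  rows 12-15 [P1,P2=11]: 1111  = hex F
Output column (row 0 .. row 15) = 0101111111111111
Output column grouped in 4s = 0101 1111 1111 1111 = 0x5FFF
Convert to decimal digit by digit (value = value*16 + digit):
  5 -> 5
  5*16 + 15 (F) = 95
  95*16 + 15 (F) = 1535
  1535*16 + 15 (F) = 24575
Decimal = 24575

24575


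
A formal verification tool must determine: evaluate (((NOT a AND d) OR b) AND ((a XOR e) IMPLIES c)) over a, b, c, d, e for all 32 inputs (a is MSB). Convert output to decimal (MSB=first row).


Formula: (((NOT a AND d) OR b) AND ((a XOR e) IMPLIES c)) over a, b, c, d, e (32 rows)
Evaluate each row (bits = a,b,c,d,e, MSB first):
  row 0 [00000]: (((NOT 0 AND 0) OR 0) AND ((0 XOR 0) IMPLIES 0)) -> 0
  row 1 [00001]: (((NOT 0 AND 0) OR 0) AND ((0 XOR 1) IMPLIES 0)) -> 0
  row 2 [00010]: (((NOT 0 AND 1) OR 0) AND ((0 XOR 0) IMPLIES 0)) -> 1
  row 3 [00011]: (((NOT 0 AND 1) OR 0) AND ((0 XOR 1) IMPLIES 0)) -> 0
  row 4 [00100]: (((NOT 0 AND 0) OR 0) AND ((0 XOR 0) IMPLIES 1)) -> 0
  row 5 [00101]: (((NOT 0 AND 0) OR 0) AND ((0 XOR 1) IMPLIES 1)) -> 0
  row 6 [00110]: (((NOT 0 AND 1) OR 0) AND ((0 XOR 0) IMPLIES 1)) -> 1
  row 7 [00111]: (((NOT 0 AND 1) OR 0) AND ((0 XOR 1) IMPLIES 1)) -> 1
  row 8 [01000]: (((NOT 0 AND 0) OR 1) AND ((0 XOR 0) IMPLIES 0)) -> 1
  row 9 [01001]: (((NOT 0 AND 0) OR 1) AND ((0 XOR 1) IMPLIES 0)) -> 0
  row 10 [01010]: (((NOT 0 AND 1) OR 1) AND ((0 XOR 0) IMPLIES 0)) -> 1
  row 11 [01011]: (((NOT 0 AND 1) OR 1) AND ((0 XOR 1) IMPLIES 0)) -> 0
  row 12 [01100]: (((NOT 0 AND 0) OR 1) AND ((0 XOR 0) IMPLIES 1)) -> 1
  row 13 [01101]: (((NOT 0 AND 0) OR 1) AND ((0 XOR 1) IMPLIES 1)) -> 1
  row 14 [01110]: (((NOT 0 AND 1) OR 1) AND ((0 XOR 0) IMPLIES 1)) -> 1
  row 15 [01111]: (((NOT 0 AND 1) OR 1) AND ((0 XOR 1) IMPLIES 1)) -> 1
  row 16 [10000]: (((NOT 1 AND 0) OR 0) AND ((1 XOR 0) IMPLIES 0)) -> 0
  row 17 [10001]: (((NOT 1 AND 0) OR 0) AND ((1 XOR 1) IMPLIES 0)) -> 0
  row 18 [10010]: (((NOT 1 AND 1) OR 0) AND ((1 XOR 0) IMPLIES 0)) -> 0
  row 19 [10011]: (((NOT 1 AND 1) OR 0) AND ((1 XOR 1) IMPLIES 0)) -> 0
  row 20 [10100]: (((NOT 1 AND 0) OR 0) AND ((1 XOR 0) IMPLIES 1)) -> 0
  row 21 [10101]: (((NOT 1 AND 0) OR 0) AND ((1 XOR 1) IMPLIES 1)) -> 0
  row 22 [10110]: (((NOT 1 AND 1) OR 0) AND ((1 XOR 0) IMPLIES 1)) -> 0
  row 23 [10111]: (((NOT 1 AND 1) OR 0) AND ((1 XOR 1) IMPLIES 1)) -> 0
  row 24 [11000]: (((NOT 1 AND 0) OR 1) AND ((1 XOR 0) IMPLIES 0)) -> 0
  row 25 [11001]: (((NOT 1 AND 0) OR 1) AND ((1 XOR 1) IMPLIES 0)) -> 1
  row 26 [11010]: (((NOT 1 AND 1) OR 1) AND ((1 XOR 0) IMPLIES 0)) -> 0
  row 27 [11011]: (((NOT 1 AND 1) OR 1) AND ((1 XOR 1) IMPLIES 0)) -> 1
  row 28 [11100]: (((NOT 1 AND 0) OR 1) AND ((1 XOR 0) IMPLIES 1)) -> 1
  row 29 [11101]: (((NOT 1 AND 0) OR 1) AND ((1 XOR 1) IMPLIES 1)) -> 1
  row 30 [11110]: (((NOT 1 AND 1) OR 1) AND ((1 XOR 0) IMPLIES 1)) -> 1
  row 31 [11111]: (((NOT 1 AND 1) OR 1) AND ((1 XOR 1) IMPLIES 1)) -> 1
Full result column, 4 rows per line (a,b,c fixed per line; d,e runs 00..11 left to right):
  rows 0-3 [a,b,c=000]: 0010  = hex 2
  rows 4-7 [a,b,c=001]: 0011  = hex 3
  rows 8-11 [a,b,c=010]: 1010  = hex A
  rows 12-15 [a,b,c=011]: 1111  = hex F
  rows 16-19 [a,b,c=100]: 0000  = hex 0
  rows 20-23 [a,b,c=101]: 0000  = hex 0
  rows 24-27 [a,b,c=110]: 0101  = hex 5
  rows 28-31 [a,b,c=111]: 1111  = hex F
Output column (row 0 .. row 31) = 00100011101011110000000001011111
Output column grouped in 4s = 0010 0011 1010 1111 0000 0000 0101 1111 = 0x23AF005F
Convert to decimal digit by digit (value = value*16 + digit):
  2 -> 2
  2*16 + 3 = 35
  35*16 + 10 (A) = 570
  570*16 + 15 (F) = 9135
  9135*16 + 0 = 146160
  146160*16 + 0 = 2338560
  2338560*16 + 5 = 37416965
  37416965*16 + 15 (F) = 598671455
Decimal = 598671455

598671455


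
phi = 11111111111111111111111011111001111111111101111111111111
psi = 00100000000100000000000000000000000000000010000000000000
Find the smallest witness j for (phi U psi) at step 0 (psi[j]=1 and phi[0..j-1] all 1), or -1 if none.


(phi U psi) at 0: need smallest j with psi[j]=1 and phi[i]=1 for all i in [0,j).
Scan from step 0:
  step 0: phi=1, psi=0 -> continue
  step 1: phi=1, psi=0 -> continue
  step 2: psi=1 and phi held for [0,2) -> witness found
Witness step = 2

2


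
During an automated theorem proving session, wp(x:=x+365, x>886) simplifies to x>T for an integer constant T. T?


Formula: wp(x:=E, P) = P[E/x] (substitute E for x in postcondition)
Step 1: Postcondition: x>886
Step 2: Substitute x+365 for x: x+365>886
Step 3: Solve for x: x > 886-365 = 521

521


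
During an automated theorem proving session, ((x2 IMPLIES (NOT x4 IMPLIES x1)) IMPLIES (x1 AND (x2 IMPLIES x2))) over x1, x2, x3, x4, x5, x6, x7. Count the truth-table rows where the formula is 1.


Formula: ((x2 IMPLIES (NOT x4 IMPLIES x1)) IMPLIES (x1 AND (x2 IMPLIES x2))) over 7 vars (128 rows)
Evaluate each row (x1, x2, x3, x4, x5, x6, x7 as bits, MSB first):
  row 0 [0000000]: ((0 IMPLIES (NOT 0 IMPLIES 0)) IMPLIES (0 AND (0 IMPLIES 0))) -> 0
  row 1 [0000001]: ((0 IMPLIES (NOT 0 IMPLIES 0)) IMPLIES (0 AND (0 IMPLIES 0))) -> 0
  row 2 [0000010]: ((0 IMPLIES (NOT 0 IMPLIES 0)) IMPLIES (0 AND (0 IMPLIES 0))) -> 0
  row 3 [0000011]: ((0 IMPLIES (NOT 0 IMPLIES 0)) IMPLIES (0 AND (0 IMPLIES 0))) -> 0
  row 4 [0000100]: ((0 IMPLIES (NOT 0 IMPLIES 0)) IMPLIES (0 AND (0 IMPLIES 0))) -> 0
  (every remaining row is evaluated the same way; all 128 results are listed next)
Full result column, 8 rows per line (x1,x2,x3,x4 fixed per line; x5,x6,x7 runs 000..111 left to right):
  rows 0-7 [x1,x2,x3,x4=0000]: 00000000  (ones: 0)
  rows 8-15 [x1,x2,x3,x4=0001]: 00000000  (ones: 0)
  rows 16-23 [x1,x2,x3,x4=0010]: 00000000  (ones: 0)
  rows 24-31 [x1,x2,x3,x4=0011]: 00000000  (ones: 0)
  rows 32-39 [x1,x2,x3,x4=0100]: 11111111  (ones: 8)
  rows 40-47 [x1,x2,x3,x4=0101]: 00000000  (ones: 0)
  rows 48-55 [x1,x2,x3,x4=0110]: 11111111  (ones: 8)
  rows 56-63 [x1,x2,x3,x4=0111]: 00000000  (ones: 0)
  rows 64-71 [x1,x2,x3,x4=1000]: 11111111  (ones: 8)
  rows 72-79 [x1,x2,x3,x4=1001]: 11111111  (ones: 8)
  rows 80-87 [x1,x2,x3,x4=1010]: 11111111  (ones: 8)
  rows 88-95 [x1,x2,x3,x4=1011]: 11111111  (ones: 8)
  rows 96-103 [x1,x2,x3,x4=1100]: 11111111  (ones: 8)
  rows 104-111 [x1,x2,x3,x4=1101]: 11111111  (ones: 8)
  rows 112-119 [x1,x2,x3,x4=1110]: 11111111  (ones: 8)
  rows 120-127 [x1,x2,x3,x4=1111]: 11111111  (ones: 8)
Count of 1-rows = 0+0+0+0+8+0+8+0+8+8+8+8+8+8+8+8 = 80

80


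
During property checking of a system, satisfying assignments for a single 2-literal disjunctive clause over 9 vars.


Step 1: Total=2^9=512
Step 2: Unsat when all 2 false: 2^7=128
Step 3: Sat=512-128=384

384


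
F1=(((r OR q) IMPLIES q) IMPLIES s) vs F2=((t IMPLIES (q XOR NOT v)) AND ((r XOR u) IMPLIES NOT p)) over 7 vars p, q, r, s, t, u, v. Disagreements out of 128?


F1 = (((r OR q) IMPLIES q) IMPLIES s)
F2 = ((t IMPLIES (q XOR NOT v)) AND ((r XOR u) IMPLIES NOT p))
Evaluate both on each of 128 rows (bits = p,q,r,s,t,u,v):
  row 0 [0000000]: F1=0 F2=1 (differ) -> 1
  row 1 [0000001]: F1=0 F2=1 (differ) -> 1
  row 2 [0000010]: F1=0 F2=1 (differ) -> 1
  row 3 [0000011]: F1=0 F2=1 (differ) -> 1
  row 4 [0000100]: F1=0 F2=1 (differ) -> 1
  (every remaining row is evaluated the same way; all 128 results are listed next)
Full result column, 8 rows per line (p,q,r,s fixed per line; t,u,v runs 000..111 left to right):
  rows 0-7 [p,q,r,s=0000]: 11111010  (ones: 6)
  rows 8-15 [p,q,r,s=0001]: 00000101  (ones: 2)
  rows 16-23 [p,q,r,s=0010]: 00000101  (ones: 2)
  rows 24-31 [p,q,r,s=0011]: 00000101  (ones: 2)
  rows 32-39 [p,q,r,s=0100]: 11110101  (ones: 6)
  rows 40-47 [p,q,r,s=0101]: 00001010  (ones: 2)
  rows 48-55 [p,q,r,s=0110]: 11110101  (ones: 6)
  rows 56-63 [p,q,r,s=0111]: 00001010  (ones: 2)
  rows 64-71 [p,q,r,s=1000]: 11001000  (ones: 3)
  rows 72-79 [p,q,r,s=1001]: 00110111  (ones: 5)
  rows 80-87 [p,q,r,s=1010]: 11001101  (ones: 5)
  rows 88-95 [p,q,r,s=1011]: 11001101  (ones: 5)
  rows 96-103 [p,q,r,s=1100]: 11000100  (ones: 3)
  rows 104-111 [p,q,r,s=1101]: 00111011  (ones: 5)
  rows 112-119 [p,q,r,s=1110]: 00110001  (ones: 3)
  rows 120-127 [p,q,r,s=1111]: 11001110  (ones: 5)
Disagreements = 6+2+2+2+6+2+6+2+3+5+5+5+3+5+3+5 = 62

62


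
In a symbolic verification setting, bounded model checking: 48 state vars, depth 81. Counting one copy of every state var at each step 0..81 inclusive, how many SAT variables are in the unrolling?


BMC unrolls to depth k, creating one copy of each state var for steps 0..k.
Step count = 81 + 1 = 82 (steps 0 through 81)
Vars per step = 48
Total = 48 * 82 = 3936

3936


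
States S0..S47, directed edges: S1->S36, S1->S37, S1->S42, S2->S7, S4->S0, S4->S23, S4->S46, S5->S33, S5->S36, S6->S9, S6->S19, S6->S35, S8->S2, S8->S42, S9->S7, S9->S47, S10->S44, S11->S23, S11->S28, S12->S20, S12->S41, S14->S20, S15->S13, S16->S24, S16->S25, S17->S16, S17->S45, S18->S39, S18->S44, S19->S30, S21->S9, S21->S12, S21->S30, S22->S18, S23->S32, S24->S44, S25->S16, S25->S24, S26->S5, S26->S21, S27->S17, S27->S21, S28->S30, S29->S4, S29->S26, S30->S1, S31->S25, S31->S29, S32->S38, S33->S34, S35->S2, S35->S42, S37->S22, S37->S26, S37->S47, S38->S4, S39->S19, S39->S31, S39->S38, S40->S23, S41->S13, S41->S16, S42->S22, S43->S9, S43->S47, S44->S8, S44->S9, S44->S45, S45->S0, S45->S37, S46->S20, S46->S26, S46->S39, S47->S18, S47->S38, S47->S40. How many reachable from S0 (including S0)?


BFS from S0:
  layer 0: {S0}
Reachable set: {S0}
Count = 1

1


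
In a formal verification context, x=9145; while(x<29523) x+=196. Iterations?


Step 1: x goes from 9145 toward 29523 by 196; the body runs while x<29523, so iterations = ceil((bound-start)/step)
Step 2: Distance=20378
Step 3: ceil(20378/196)=104

104


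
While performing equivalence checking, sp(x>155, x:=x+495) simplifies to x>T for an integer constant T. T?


Formula: sp(P, x:=E) = exists old_x. (x = E[old_x/x]) AND P[old_x/x] (old_x is the value of x before the assignment; eliminate old_x by solving x = E[old_x/x] for old_x)
Step 1: Precondition P: x>155, i.e. old_x > 155
Step 2: Assignment gives x = old_x + 495, so old_x = x - 495
Step 3: Substitute into P: x - 495 > 155
Step 4: Simplify: x > 155+495 = 650

650


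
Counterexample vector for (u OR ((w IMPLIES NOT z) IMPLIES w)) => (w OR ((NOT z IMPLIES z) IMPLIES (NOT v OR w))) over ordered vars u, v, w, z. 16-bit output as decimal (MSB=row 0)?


F1 = (u OR ((w IMPLIES NOT z) IMPLIES w))
F2 = (w OR ((NOT z IMPLIES z) IMPLIES (NOT v OR w)))
Counterexample to F1=>F2 is where F1=1 and F2=0.
Evaluate each row (bits = u,v,w,z, MSB first):
  row 0 [0000]: F1=0 F2=1 -> F1&~F2 -> 0
  row 1 [0001]: F1=0 F2=1 -> F1&~F2 -> 0
  row 2 [0010]: F1=1 F2=1 -> F1&~F2 -> 0
  row 3 [0011]: F1=1 F2=1 -> F1&~F2 -> 0
  row 4 [0100]: F1=0 F2=1 -> F1&~F2 -> 0
  row 5 [0101]: F1=0 F2=0 -> F1&~F2 -> 0
  row 6 [0110]: F1=1 F2=1 -> F1&~F2 -> 0
  row 7 [0111]: F1=1 F2=1 -> F1&~F2 -> 0
  row 8 [1000]: F1=1 F2=1 -> F1&~F2 -> 0
  row 9 [1001]: F1=1 F2=1 -> F1&~F2 -> 0
  row 10 [1010]: F1=1 F2=1 -> F1&~F2 -> 0
  row 11 [1011]: F1=1 F2=1 -> F1&~F2 -> 0
  row 12 [1100]: F1=1 F2=1 -> F1&~F2 -> 0
  row 13 [1101]: F1=1 F2=0 -> F1&~F2 -> 1
  row 14 [1110]: F1=1 F2=1 -> F1&~F2 -> 0
  row 15 [1111]: F1=1 F2=1 -> F1&~F2 -> 0
Full result column, 4 rows per line (u,v fixed per line; w,z runs 00..11 left to right):
  rows 0-3 [u,v=00]: 0000  = hex 0
  rows 4-7 [u,v=01]: 0000  = hex 0
  rows 8-11 [u,v=10]: 0000  = hex 0
  rows 12-15 [u,v=11]: 0100  = hex 4
Counterexample vector (row 0 .. row 15) = 0000000000000100
Output column grouped in 4s = 0000 0000 0000 0100 = 0x0004
Convert to decimal digit by digit (value = value*16 + digit):
  0 -> 0
  0*16 + 0 = 0
  0*16 + 0 = 0
  0*16 + 4 = 4
Decimal = 4

4


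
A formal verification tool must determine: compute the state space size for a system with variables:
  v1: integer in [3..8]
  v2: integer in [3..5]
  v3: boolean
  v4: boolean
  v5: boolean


State space = product of domain sizes of all variables.
Domain sizes:
  v1 (integer in [3..8]): 6
  v2 (integer in [3..5]): 3
  v3 (boolean): 2
  v4 (boolean): 2
  v5 (boolean): 2
Product = 6 * 3 * 2 * 2 * 2 = 144

144


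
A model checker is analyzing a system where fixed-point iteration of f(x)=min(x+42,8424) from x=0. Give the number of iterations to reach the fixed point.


Step 1: x=0, cap=8424, increment=42
Step 2: x grows by 42 each step until capped at 8424; fixed point is x=8424
Step 3: iterations = ceil(8424/42) = 201

201


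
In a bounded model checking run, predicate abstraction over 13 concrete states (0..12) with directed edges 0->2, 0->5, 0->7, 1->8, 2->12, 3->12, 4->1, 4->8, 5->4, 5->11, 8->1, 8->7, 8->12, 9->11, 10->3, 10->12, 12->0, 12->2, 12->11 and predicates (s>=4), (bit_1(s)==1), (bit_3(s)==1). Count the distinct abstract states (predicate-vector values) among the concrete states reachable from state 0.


BFS from 0:
Concrete reachable: {0, 1, 2, 4, 5, 7, 8, 11, 12}
Abstract via predicates (s>=4), (bit_1(s)==1), (bit_3(s)==1):
  (0,0,0) <- {0, 1}
  (0,1,0) <- {2}
  (1,0,0) <- {4, 5}
  (1,0,1) <- {8, 12}
  (1,1,0) <- {7}
  (1,1,1) <- {11}
Distinct abstract states = 6

6


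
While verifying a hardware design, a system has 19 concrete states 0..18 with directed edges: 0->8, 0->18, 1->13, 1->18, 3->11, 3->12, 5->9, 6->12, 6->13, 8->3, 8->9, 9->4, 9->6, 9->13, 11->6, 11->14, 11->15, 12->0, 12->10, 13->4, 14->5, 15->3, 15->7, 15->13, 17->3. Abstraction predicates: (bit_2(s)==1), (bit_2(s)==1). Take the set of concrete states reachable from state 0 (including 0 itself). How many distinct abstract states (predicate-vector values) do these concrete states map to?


BFS from 0:
Concrete reachable: {0, 3, 4, 5, 6, 7, 8, 9, 10, 11, 12, 13, 14, 15, 18}
Abstract via predicates (bit_2(s)==1), (bit_2(s)==1):
  (0,0) <- {0, 3, 8, 9, 10, 11, 18}
  (1,1) <- {4, 5, 6, 7, 12, 13, 14, 15}
Distinct abstract states = 2

2


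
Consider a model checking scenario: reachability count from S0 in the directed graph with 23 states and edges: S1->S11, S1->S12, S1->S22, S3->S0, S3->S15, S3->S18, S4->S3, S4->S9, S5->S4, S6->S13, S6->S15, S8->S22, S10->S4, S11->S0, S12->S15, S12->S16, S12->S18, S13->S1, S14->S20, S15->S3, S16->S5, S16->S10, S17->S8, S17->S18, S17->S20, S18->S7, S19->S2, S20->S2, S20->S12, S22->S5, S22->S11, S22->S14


BFS from S0:
  layer 0: {S0}
Reachable set: {S0}
Count = 1

1
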